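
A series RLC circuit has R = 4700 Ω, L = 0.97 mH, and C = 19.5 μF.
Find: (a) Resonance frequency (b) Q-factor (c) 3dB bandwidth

Step 1 — Resonance: ω₀ = 1/√(LC) = 1/√(0.00097·1.95e-05) = 7271 rad/s.
Step 2 — f₀ = ω₀/(2π) = 1157 Hz.
Step 3 — Series Q: Q = ω₀L/R = 7271·0.00097/4700 = 0.001501.
Step 4 — Bandwidth: Δω = ω₀/Q = 4.845e+06 rad/s; BW = Δω/(2π) = 7.712e+05 Hz.

(a) f₀ = 1157 Hz  (b) Q = 0.001501  (c) BW = 7.712e+05 Hz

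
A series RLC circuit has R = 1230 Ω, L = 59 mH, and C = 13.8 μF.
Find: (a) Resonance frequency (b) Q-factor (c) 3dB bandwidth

Step 1 — Resonance: ω₀ = 1/√(LC) = 1/√(0.059·1.38e-05) = 1108 rad/s.
Step 2 — f₀ = ω₀/(2π) = 176.4 Hz.
Step 3 — Series Q: Q = ω₀L/R = 1108·0.059/1230 = 0.05316.
Step 4 — Bandwidth: Δω = ω₀/Q = 2.085e+04 rad/s; BW = Δω/(2π) = 3318 Hz.

(a) f₀ = 176.4 Hz  (b) Q = 0.05316  (c) BW = 3318 Hz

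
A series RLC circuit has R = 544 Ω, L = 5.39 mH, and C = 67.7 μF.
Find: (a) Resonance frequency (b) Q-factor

Step 1 — Resonance condition Im(Z)=0 gives ω₀ = 1/√(LC).
Step 2 — ω₀ = 1/√(0.00539·6.77e-05) = 1655 rad/s.
Step 3 — f₀ = ω₀/(2π) = 263.5 Hz.
Step 4 — Series Q: Q = ω₀L/R = 1655·0.00539/544 = 0.0164.

(a) f₀ = 263.5 Hz  (b) Q = 0.0164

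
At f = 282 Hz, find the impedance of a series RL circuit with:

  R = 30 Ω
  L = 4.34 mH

Step 1 — Angular frequency: ω = 2π·f = 2π·282 = 1772 rad/s.
Step 2 — Component impedances:
  R: Z = R = 30 Ω
  L: Z = jωL = j·1772·0.00434 = 0 + j7.69 Ω
Step 3 — Series combination: Z_total = R + L = 30 + j7.69 Ω = 30.97∠14.4° Ω.

Z = 30 + j7.69 Ω = 30.97∠14.4° Ω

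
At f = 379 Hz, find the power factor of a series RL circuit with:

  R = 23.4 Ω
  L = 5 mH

Step 1 — Angular frequency: ω = 2π·f = 2π·379 = 2381 rad/s.
Step 2 — Component impedances:
  R: Z = R = 23.4 Ω
  L: Z = jωL = j·2381·0.005 = 0 + j11.91 Ω
Step 3 — Series combination: Z_total = R + L = 23.4 + j11.91 Ω = 26.26∠27.0° Ω.
Step 4 — Power factor: PF = cos(φ) = Re(Z)/|Z| = 23.4/26.255 = 0.8913.
Step 5 — Type: Im(Z) = 11.91 ⇒ lagging (phase φ = 27.0°).

PF = 0.8913 (lagging, φ = 27.0°)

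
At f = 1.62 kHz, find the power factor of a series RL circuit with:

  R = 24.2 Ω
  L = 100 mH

Step 1 — Angular frequency: ω = 2π·f = 2π·1620 = 1.018e+04 rad/s.
Step 2 — Component impedances:
  R: Z = R = 24.2 Ω
  L: Z = jωL = j·1.018e+04·0.1 = 0 + j1018 Ω
Step 3 — Series combination: Z_total = R + L = 24.2 + j1018 Ω = 1018∠88.6° Ω.
Step 4 — Power factor: PF = cos(φ) = Re(Z)/|Z| = 24.2/1018 = 0.02377.
Step 5 — Type: Im(Z) = 1018 ⇒ lagging (phase φ = 88.6°).

PF = 0.02377 (lagging, φ = 88.6°)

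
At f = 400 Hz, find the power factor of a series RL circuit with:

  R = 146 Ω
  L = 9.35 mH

Step 1 — Angular frequency: ω = 2π·f = 2π·400 = 2513 rad/s.
Step 2 — Component impedances:
  R: Z = R = 146 Ω
  L: Z = jωL = j·2513·0.00935 = 0 + j23.5 Ω
Step 3 — Series combination: Z_total = R + L = 146 + j23.5 Ω = 147.9∠9.1° Ω.
Step 4 — Power factor: PF = cos(φ) = Re(Z)/|Z| = 146/147.88 = 0.9873.
Step 5 — Type: Im(Z) = 23.5 ⇒ lagging (phase φ = 9.1°).

PF = 0.9873 (lagging, φ = 9.1°)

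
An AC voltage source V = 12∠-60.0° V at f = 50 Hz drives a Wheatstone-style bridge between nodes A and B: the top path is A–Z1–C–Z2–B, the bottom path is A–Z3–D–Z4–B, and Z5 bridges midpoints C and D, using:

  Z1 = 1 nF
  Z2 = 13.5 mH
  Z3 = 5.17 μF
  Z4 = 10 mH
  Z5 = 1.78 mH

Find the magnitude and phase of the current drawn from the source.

Step 1 — Angular frequency: ω = 2π·f = 2π·50 = 314.2 rad/s.
Step 2 — Component impedances:
  Z1: Z = 1/(jωC) = -j/(ω·C) = 0 - j3.183e+06 Ω
  Z2: Z = jωL = j·314.2·0.0135 = 0 + j4.241 Ω
  Z3: Z = 1/(jωC) = -j/(ω·C) = 0 - j615.7 Ω
  Z4: Z = jωL = j·314.2·0.01 = 0 + j3.142 Ω
  Z5: Z = jωL = j·314.2·0.00178 = 0 + j0.5592 Ω
Step 3 — Bridge requires nodal analysis (the Z5 bridge couples midpoints C and D, so the two paths cannot be reduced to a simple series/parallel combination). Setting node B to ground and injecting 1 A at node A, the 3-node admittance system at A, C, D solves to V_A = Z_AB = 0 - j613.7 Ω = 613.7∠-90.0° Ω.
Step 4 — Source phasor: V = 12∠-60.0° V = 6 - j10.39 V.
Step 5 — Ohm's law: I = V / Z_total = (6 - j10.39) / (0 - j613.7) = 0.01693 + j0.009777 A.
Step 6 — Convert to polar: |I| = 0.01955 A, ∠I = 30.0°.

I = 0.01955∠30.0° A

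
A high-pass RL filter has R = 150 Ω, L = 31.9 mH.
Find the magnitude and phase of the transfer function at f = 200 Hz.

Step 1 — Angular frequency: ω = 2π·200 = 1257 rad/s.
Step 2 — Transfer function: H(jω) = jωL/(R + jωL).
Step 3 — Numerator jωL = j·40.09; denominator R + jωL = 150 + j40.09.
Step 4 — H = 0.06666 + j0.2494.
Step 5 — Magnitude: |H| = 0.2582 (-11.8 dB); phase: φ = 75.0°.

|H| = 0.2582 (-11.8 dB), φ = 75.0°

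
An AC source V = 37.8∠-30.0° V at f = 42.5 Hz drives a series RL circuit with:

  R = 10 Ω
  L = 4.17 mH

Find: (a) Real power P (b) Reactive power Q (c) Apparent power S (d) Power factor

Step 1 — Angular frequency: ω = 2π·f = 2π·42.5 = 267 rad/s.
Step 2 — Component impedances:
  R: Z = R = 10 Ω
  L: Z = jωL = j·267·0.00417 = 0 + j1.114 Ω
Step 3 — Series combination: Z_total = R + L = 10 + j1.114 Ω = 10.06∠6.4° Ω.
Step 4 — Source phasor: V = 37.8∠-30.0° V = 32.74 - j18.9 V.
Step 5 — Current: I = V / Z = 3.026 - j2.227 A = 3.757∠-36.4° A.
Step 6 — Complex power: S = V·I* = 141.1 + j15.72 VA.
Step 7 — Real power: P = Re(S) = 141.1 W.
Step 8 — Reactive power: Q = Im(S) = 15.72 VAR.
Step 9 — Apparent power: |S| = 142 VA.
Step 10 — Power factor: PF = P/|S| = 0.9939 (lagging).

(a) P = 141.1 W  (b) Q = 15.72 VAR  (c) S = 142 VA  (d) PF = 0.9939 (lagging)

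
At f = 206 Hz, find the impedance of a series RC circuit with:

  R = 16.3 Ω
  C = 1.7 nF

Step 1 — Angular frequency: ω = 2π·f = 2π·206 = 1294 rad/s.
Step 2 — Component impedances:
  R: Z = R = 16.3 Ω
  C: Z = 1/(jωC) = -j/(ω·C) = 0 - j4.545e+05 Ω
Step 3 — Series combination: Z_total = R + C = 16.3 - j4.545e+05 Ω = 4.545e+05∠-90.0° Ω.

Z = 16.3 - j4.545e+05 Ω = 4.545e+05∠-90.0° Ω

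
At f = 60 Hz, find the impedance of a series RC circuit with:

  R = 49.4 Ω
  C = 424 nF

Step 1 — Angular frequency: ω = 2π·f = 2π·60 = 377 rad/s.
Step 2 — Component impedances:
  R: Z = R = 49.4 Ω
  C: Z = 1/(jωC) = -j/(ω·C) = 0 - j6256 Ω
Step 3 — Series combination: Z_total = R + C = 49.4 - j6256 Ω = 6256∠-89.5° Ω.

Z = 49.4 - j6256 Ω = 6256∠-89.5° Ω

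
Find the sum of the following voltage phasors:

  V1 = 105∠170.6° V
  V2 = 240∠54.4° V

Step 1 — Convert each phasor to rectangular form:
  V1 = 105·(cos(170.6°) + j·sin(170.6°)) = -103.6 + j17.15 V
  V2 = 240·(cos(54.4°) + j·sin(54.4°)) = 139.7 + j195.1 V
Step 2 — Sum components: V_total = 36.12 + j212.3 V.
Step 3 — Convert to polar: |V_total| = 215.3 V, ∠V_total = 80.3°.

V_total = 215.3∠80.3° V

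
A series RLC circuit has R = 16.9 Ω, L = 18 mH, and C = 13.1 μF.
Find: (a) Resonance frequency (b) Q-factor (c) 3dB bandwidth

Step 1 — Resonance condition Im(Z)=0 gives ω₀ = 1/√(LC).
Step 2 — ω₀ = 1/√(0.018·1.31e-05) = 2059 rad/s.
Step 3 — f₀ = ω₀/(2π) = 327.8 Hz.
Step 4 — Series Q: Q = ω₀L/R = 2059·0.018/16.9 = 2.193.
Step 5 — 3dB bandwidth: Δω = ω₀/Q = 938.9 rad/s; BW = Δω/(2π) = 149.4 Hz.

(a) f₀ = 327.8 Hz  (b) Q = 2.193  (c) BW = 149.4 Hz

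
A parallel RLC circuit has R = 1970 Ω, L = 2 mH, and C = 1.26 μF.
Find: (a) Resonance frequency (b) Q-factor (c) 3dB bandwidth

Step 1 — Resonance: ω₀ = 1/√(LC) = 1/√(0.002·1.26e-06) = 1.992e+04 rad/s.
Step 2 — f₀ = ω₀/(2π) = 3170 Hz.
Step 3 — Parallel Q: Q = R/(ω₀L) = 1970/(1.992e+04·0.002) = 49.45.
Step 4 — Bandwidth: Δω = ω₀/Q = 402.9 rad/s; BW = Δω/(2π) = 64.12 Hz.

(a) f₀ = 3170 Hz  (b) Q = 49.45  (c) BW = 64.12 Hz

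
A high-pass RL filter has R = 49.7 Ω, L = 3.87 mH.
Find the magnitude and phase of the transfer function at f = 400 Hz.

Step 1 — Angular frequency: ω = 2π·400 = 2513 rad/s.
Step 2 — Transfer function: H(jω) = jωL/(R + jωL).
Step 3 — Numerator jωL = j·9.726; denominator R + jωL = 49.7 + j9.726.
Step 4 — H = 0.03689 + j0.1885.
Step 5 — Magnitude: |H| = 0.1921 (-14.3 dB); phase: φ = 78.9°.

|H| = 0.1921 (-14.3 dB), φ = 78.9°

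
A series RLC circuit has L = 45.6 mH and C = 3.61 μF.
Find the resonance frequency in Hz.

Step 1 — Resonance condition Im(Z)=0 gives ω₀ = 1/√(LC).
Step 2 — ω₀ = 1/√(0.0456·3.61e-06) = 2465 rad/s.
Step 3 — f₀ = ω₀/(2π) = 392.3 Hz.

f₀ = 392.3 Hz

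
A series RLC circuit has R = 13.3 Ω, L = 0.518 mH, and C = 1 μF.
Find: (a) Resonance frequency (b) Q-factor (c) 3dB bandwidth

Step 1 — Resonance condition Im(Z)=0 gives ω₀ = 1/√(LC).
Step 2 — ω₀ = 1/√(0.000518·1e-06) = 4.394e+04 rad/s.
Step 3 — f₀ = ω₀/(2π) = 6993 Hz.
Step 4 — Series Q: Q = ω₀L/R = 4.394e+04·0.000518/13.3 = 1.711.
Step 5 — 3dB bandwidth: Δω = ω₀/Q = 2.568e+04 rad/s; BW = Δω/(2π) = 4086 Hz.

(a) f₀ = 6993 Hz  (b) Q = 1.711  (c) BW = 4086 Hz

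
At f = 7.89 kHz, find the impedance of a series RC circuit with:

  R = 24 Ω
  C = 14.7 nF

Step 1 — Angular frequency: ω = 2π·f = 2π·7890 = 4.957e+04 rad/s.
Step 2 — Component impedances:
  R: Z = R = 24 Ω
  C: Z = 1/(jωC) = -j/(ω·C) = 0 - j1372 Ω
Step 3 — Series combination: Z_total = R + C = 24 - j1372 Ω = 1372∠-89.0° Ω.

Z = 24 - j1372 Ω = 1372∠-89.0° Ω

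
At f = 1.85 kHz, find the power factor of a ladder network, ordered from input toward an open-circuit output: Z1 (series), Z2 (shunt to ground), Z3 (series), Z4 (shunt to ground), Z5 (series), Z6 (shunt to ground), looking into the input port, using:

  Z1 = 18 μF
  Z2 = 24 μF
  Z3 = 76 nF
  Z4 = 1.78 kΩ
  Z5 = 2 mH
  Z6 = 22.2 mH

Step 1 — Angular frequency: ω = 2π·f = 2π·1850 = 1.162e+04 rad/s.
Step 2 — Component impedances:
  Z1: Z = 1/(jωC) = -j/(ω·C) = 0 - j4.779 Ω
  Z2: Z = 1/(jωC) = -j/(ω·C) = 0 - j3.585 Ω
  Z3: Z = 1/(jωC) = -j/(ω·C) = 0 - j1132 Ω
  Z4: Z = R = 1780 Ω
  Z5: Z = jωL = j·1.162e+04·0.002 = 0 + j23.25 Ω
  Z6: Z = jωL = j·1.162e+04·0.0222 = 0 + j258.1 Ω
Step 3 — Ladder network (open output): work backward from the far end, alternating series and parallel combinations. Z_in = 0.0007496 - j8.349 Ω = 8.349∠-90.0° Ω.
Step 4 — Power factor: PF = cos(φ) = Re(Z)/|Z| = 0.00074965/8.3491 = 8.979e-05.
Step 5 — Type: Im(Z) = -8.349 ⇒ leading (phase φ = -90.0°).

PF = 8.979e-05 (leading, φ = -90.0°)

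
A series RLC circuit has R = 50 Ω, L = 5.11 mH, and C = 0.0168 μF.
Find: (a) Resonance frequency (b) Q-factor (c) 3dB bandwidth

Step 1 — Resonance condition Im(Z)=0 gives ω₀ = 1/√(LC).
Step 2 — ω₀ = 1/√(0.00511·1.68e-08) = 1.079e+05 rad/s.
Step 3 — f₀ = ω₀/(2π) = 1.718e+04 Hz.
Step 4 — Series Q: Q = ω₀L/R = 1.079e+05·0.00511/50 = 11.03.
Step 5 — 3dB bandwidth: Δω = ω₀/Q = 9785 rad/s; BW = Δω/(2π) = 1557 Hz.

(a) f₀ = 1.718e+04 Hz  (b) Q = 11.03  (c) BW = 1557 Hz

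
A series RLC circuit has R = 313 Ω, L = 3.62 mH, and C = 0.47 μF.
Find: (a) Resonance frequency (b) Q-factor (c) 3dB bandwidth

Step 1 — Resonance: ω₀ = 1/√(LC) = 1/√(0.00362·4.7e-07) = 2.424e+04 rad/s.
Step 2 — f₀ = ω₀/(2π) = 3858 Hz.
Step 3 — Series Q: Q = ω₀L/R = 2.424e+04·0.00362/313 = 0.2804.
Step 4 — Bandwidth: Δω = ω₀/Q = 8.646e+04 rad/s; BW = Δω/(2π) = 1.376e+04 Hz.

(a) f₀ = 3858 Hz  (b) Q = 0.2804  (c) BW = 1.376e+04 Hz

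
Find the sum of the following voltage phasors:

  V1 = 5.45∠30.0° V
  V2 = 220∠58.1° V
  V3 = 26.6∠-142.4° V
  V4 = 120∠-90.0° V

Step 1 — Convert each phasor to rectangular form:
  V1 = 5.45·(cos(30.0°) + j·sin(30.0°)) = 4.72 + j2.725 V
  V2 = 220·(cos(58.1°) + j·sin(58.1°)) = 116.3 + j186.8 V
  V3 = 26.6·(cos(-142.4°) + j·sin(-142.4°)) = -21.07 - j16.23 V
  V4 = 120·(cos(-90.0°) + j·sin(-90.0°)) = 0 - j120 V
Step 2 — Sum components: V_total = 99.9 + j53.27 V.
Step 3 — Convert to polar: |V_total| = 113.2 V, ∠V_total = 28.1°.

V_total = 113.2∠28.1° V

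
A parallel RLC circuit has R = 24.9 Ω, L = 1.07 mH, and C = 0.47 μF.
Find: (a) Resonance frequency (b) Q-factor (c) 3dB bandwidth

Step 1 — Resonance: ω₀ = 1/√(LC) = 1/√(0.00107·4.7e-07) = 4.459e+04 rad/s.
Step 2 — f₀ = ω₀/(2π) = 7097 Hz.
Step 3 — Parallel Q: Q = R/(ω₀L) = 24.9/(4.459e+04·0.00107) = 0.5219.
Step 4 — Bandwidth: Δω = ω₀/Q = 8.545e+04 rad/s; BW = Δω/(2π) = 1.36e+04 Hz.

(a) f₀ = 7097 Hz  (b) Q = 0.5219  (c) BW = 1.36e+04 Hz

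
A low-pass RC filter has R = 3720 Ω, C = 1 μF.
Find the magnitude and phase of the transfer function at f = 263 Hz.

Step 1 — Angular frequency: ω = 2π·263 = 1652 rad/s.
Step 2 — Transfer function: H(jω) = 1/(1 + jωRC).
Step 3 — Denominator: 1 + jωRC = 1 + j·1652·3720·1e-06 = 1 + j6.147.
Step 4 — H = 0.02578 - j0.1585.
Step 5 — Magnitude: |H| = 0.1606 (-15.9 dB); phase: φ = -80.8°.

|H| = 0.1606 (-15.9 dB), φ = -80.8°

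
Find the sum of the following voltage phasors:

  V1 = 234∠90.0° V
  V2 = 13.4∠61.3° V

Step 1 — Convert each phasor to rectangular form:
  V1 = 234·(cos(90.0°) + j·sin(90.0°)) = 0 + j234 V
  V2 = 13.4·(cos(61.3°) + j·sin(61.3°)) = 6.435 + j11.75 V
Step 2 — Sum components: V_total = 6.435 + j245.8 V.
Step 3 — Convert to polar: |V_total| = 245.8 V, ∠V_total = 88.5°.

V_total = 245.8∠88.5° V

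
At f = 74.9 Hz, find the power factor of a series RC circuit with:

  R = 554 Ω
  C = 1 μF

Step 1 — Angular frequency: ω = 2π·f = 2π·74.9 = 470.6 rad/s.
Step 2 — Component impedances:
  R: Z = R = 554 Ω
  C: Z = 1/(jωC) = -j/(ω·C) = 0 - j2125 Ω
Step 3 — Series combination: Z_total = R + C = 554 - j2125 Ω = 2196∠-75.4° Ω.
Step 4 — Power factor: PF = cos(φ) = Re(Z)/|Z| = 554/2196 = 0.2523.
Step 5 — Type: Im(Z) = -2125 ⇒ leading (phase φ = -75.4°).

PF = 0.2523 (leading, φ = -75.4°)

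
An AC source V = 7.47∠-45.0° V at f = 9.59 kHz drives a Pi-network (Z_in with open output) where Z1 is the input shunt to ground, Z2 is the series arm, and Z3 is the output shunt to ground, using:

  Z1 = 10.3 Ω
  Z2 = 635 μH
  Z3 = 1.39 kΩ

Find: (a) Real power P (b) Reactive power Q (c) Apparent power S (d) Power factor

Step 1 — Angular frequency: ω = 2π·f = 2π·9590 = 6.026e+04 rad/s.
Step 2 — Component impedances:
  Z1: Z = R = 10.3 Ω
  Z2: Z = jωL = j·6.026e+04·0.000635 = 0 + j38.26 Ω
  Z3: Z = R = 1390 Ω
Step 3 — With open output, the series arm Z2 and the output shunt Z3 appear in series to ground: Z2 + Z3 = 1390 + j38.26 Ω.
Step 4 — Parallel with input shunt Z1: Z_in = Z1 || (Z2 + Z3) = 10.22 + j0.002069 Ω = 10.22∠0.0° Ω.
Step 5 — Source phasor: V = 7.47∠-45.0° V = 5.282 - j5.282 V.
Step 6 — Current: I = V / Z = 0.5165 - j0.5167 A = 0.7306∠-45.0° A.
Step 7 — Complex power: S = V·I* = 5.458 + j0.001104 VA.
Step 8 — Real power: P = Re(S) = 5.458 W.
Step 9 — Reactive power: Q = Im(S) = 0.001104 VAR.
Step 10 — Apparent power: |S| = 5.458 VA.
Step 11 — Power factor: PF = P/|S| = 1 (lagging).

(a) P = 5.458 W  (b) Q = 0.001104 VAR  (c) S = 5.458 VA  (d) PF = 1 (lagging)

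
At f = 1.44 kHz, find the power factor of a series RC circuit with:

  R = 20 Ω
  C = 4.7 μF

Step 1 — Angular frequency: ω = 2π·f = 2π·1440 = 9048 rad/s.
Step 2 — Component impedances:
  R: Z = R = 20 Ω
  C: Z = 1/(jωC) = -j/(ω·C) = 0 - j23.52 Ω
Step 3 — Series combination: Z_total = R + C = 20 - j23.52 Ω = 30.87∠-49.6° Ω.
Step 4 — Power factor: PF = cos(φ) = Re(Z)/|Z| = 20/30.87 = 0.6479.
Step 5 — Type: Im(Z) = -23.52 ⇒ leading (phase φ = -49.6°).

PF = 0.6479 (leading, φ = -49.6°)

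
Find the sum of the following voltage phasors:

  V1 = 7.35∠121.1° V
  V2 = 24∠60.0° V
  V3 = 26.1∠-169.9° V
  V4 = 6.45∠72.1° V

Step 1 — Convert each phasor to rectangular form:
  V1 = 7.35·(cos(121.1°) + j·sin(121.1°)) = -3.797 + j6.294 V
  V2 = 24·(cos(60.0°) + j·sin(60.0°)) = 12 + j20.78 V
  V3 = 26.1·(cos(-169.9°) + j·sin(-169.9°)) = -25.7 - j4.577 V
  V4 = 6.45·(cos(72.1°) + j·sin(72.1°)) = 1.982 + j6.138 V
Step 2 — Sum components: V_total = -15.51 + j28.64 V.
Step 3 — Convert to polar: |V_total| = 32.57 V, ∠V_total = 118.4°.

V_total = 32.57∠118.4° V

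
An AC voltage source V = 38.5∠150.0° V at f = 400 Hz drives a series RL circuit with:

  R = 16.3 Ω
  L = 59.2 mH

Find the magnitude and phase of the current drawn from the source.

Step 1 — Angular frequency: ω = 2π·f = 2π·400 = 2513 rad/s.
Step 2 — Component impedances:
  R: Z = R = 16.3 Ω
  L: Z = jωL = j·2513·0.0592 = 0 + j148.8 Ω
Step 3 — Series combination: Z_total = R + L = 16.3 + j148.8 Ω = 149.7∠83.7° Ω.
Step 4 — Source phasor: V = 38.5∠150.0° V = -33.34 + j19.25 V.
Step 5 — Ohm's law: I = V / Z_total = (-33.34 + j19.25) / (16.3 + j148.8) = 0.1036 + j0.2354 A.
Step 6 — Convert to polar: |I| = 0.2572 A, ∠I = 66.3°.

I = 0.2572∠66.3° A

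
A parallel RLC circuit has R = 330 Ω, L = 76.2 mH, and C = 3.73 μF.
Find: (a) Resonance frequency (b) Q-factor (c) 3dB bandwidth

Step 1 — Resonance: ω₀ = 1/√(LC) = 1/√(0.0762·3.73e-06) = 1876 rad/s.
Step 2 — f₀ = ω₀/(2π) = 298.5 Hz.
Step 3 — Parallel Q: Q = R/(ω₀L) = 330/(1876·0.0762) = 2.309.
Step 4 — Bandwidth: Δω = ω₀/Q = 812.4 rad/s; BW = Δω/(2π) = 129.3 Hz.

(a) f₀ = 298.5 Hz  (b) Q = 2.309  (c) BW = 129.3 Hz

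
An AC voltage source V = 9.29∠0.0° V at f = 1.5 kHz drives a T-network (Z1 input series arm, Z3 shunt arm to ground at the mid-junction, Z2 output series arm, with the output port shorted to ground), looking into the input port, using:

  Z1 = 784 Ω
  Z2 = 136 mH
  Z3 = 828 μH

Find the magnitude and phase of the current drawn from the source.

Step 1 — Angular frequency: ω = 2π·f = 2π·1500 = 9425 rad/s.
Step 2 — Component impedances:
  Z1: Z = R = 784 Ω
  Z2: Z = jωL = j·9425·0.136 = 0 + j1282 Ω
  Z3: Z = jωL = j·9425·0.000828 = 0 + j7.804 Ω
Step 3 — With the output port shorted to ground, the output series arm Z2 runs from the junction to ground; the shunt arm Z3 also runs from the junction to ground. They appear in parallel: Z3 || Z2 = 0 + j7.756 Ω.
Step 4 — Series with input arm Z1: Z_in = Z1 + (Z3 || Z2) = 784 + j7.756 Ω = 784∠0.6° Ω.
Step 5 — Source phasor: V = 9.29∠0.0° V = 9.29 V.
Step 6 — Ohm's law: I = V / Z_total = (9.29) / (784 + j7.756) = 0.01185 - j0.0001172 A.
Step 7 — Convert to polar: |I| = 0.01185 A, ∠I = -0.6°.

I = 0.01185∠-0.6° A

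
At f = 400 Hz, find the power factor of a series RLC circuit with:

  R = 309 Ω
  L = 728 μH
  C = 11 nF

Step 1 — Angular frequency: ω = 2π·f = 2π·400 = 2513 rad/s.
Step 2 — Component impedances:
  R: Z = R = 309 Ω
  L: Z = jωL = j·2513·0.000728 = 0 + j1.83 Ω
  C: Z = 1/(jωC) = -j/(ω·C) = 0 - j3.617e+04 Ω
Step 3 — Series combination: Z_total = R + L + C = 309 - j3.617e+04 Ω = 3.617e+04∠-89.5° Ω.
Step 4 — Power factor: PF = cos(φ) = Re(Z)/|Z| = 309/3.617e+04 = 0.008543.
Step 5 — Type: Im(Z) = -3.617e+04 ⇒ leading (phase φ = -89.5°).

PF = 0.008543 (leading, φ = -89.5°)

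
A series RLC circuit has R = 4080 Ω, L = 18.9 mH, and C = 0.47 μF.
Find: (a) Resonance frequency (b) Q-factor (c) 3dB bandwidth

Step 1 — Resonance: ω₀ = 1/√(LC) = 1/√(0.0189·4.7e-07) = 1.061e+04 rad/s.
Step 2 — f₀ = ω₀/(2π) = 1689 Hz.
Step 3 — Series Q: Q = ω₀L/R = 1.061e+04·0.0189/4080 = 0.04915.
Step 4 — Bandwidth: Δω = ω₀/Q = 2.159e+05 rad/s; BW = Δω/(2π) = 3.436e+04 Hz.

(a) f₀ = 1689 Hz  (b) Q = 0.04915  (c) BW = 3.436e+04 Hz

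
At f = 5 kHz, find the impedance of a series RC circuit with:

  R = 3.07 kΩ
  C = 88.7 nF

Step 1 — Angular frequency: ω = 2π·f = 2π·5000 = 3.142e+04 rad/s.
Step 2 — Component impedances:
  R: Z = R = 3070 Ω
  C: Z = 1/(jωC) = -j/(ω·C) = 0 - j358.9 Ω
Step 3 — Series combination: Z_total = R + C = 3070 - j358.9 Ω = 3091∠-6.7° Ω.

Z = 3070 - j358.9 Ω = 3091∠-6.7° Ω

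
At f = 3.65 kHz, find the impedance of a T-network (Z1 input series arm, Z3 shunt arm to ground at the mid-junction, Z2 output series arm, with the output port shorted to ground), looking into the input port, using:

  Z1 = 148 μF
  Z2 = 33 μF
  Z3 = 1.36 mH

Step 1 — Angular frequency: ω = 2π·f = 2π·3650 = 2.293e+04 rad/s.
Step 2 — Component impedances:
  Z1: Z = 1/(jωC) = -j/(ω·C) = 0 - j0.2946 Ω
  Z2: Z = 1/(jωC) = -j/(ω·C) = 0 - j1.321 Ω
  Z3: Z = jωL = j·2.293e+04·0.00136 = 0 + j31.19 Ω
Step 3 — With the output port shorted to ground, the output series arm Z2 runs from the junction to ground; the shunt arm Z3 also runs from the junction to ground. They appear in parallel: Z3 || Z2 = 0 - j1.38 Ω.
Step 4 — Series with input arm Z1: Z_in = Z1 + (Z3 || Z2) = 0 - j1.674 Ω = 1.674∠-90.0° Ω.

Z = 0 - j1.674 Ω = 1.674∠-90.0° Ω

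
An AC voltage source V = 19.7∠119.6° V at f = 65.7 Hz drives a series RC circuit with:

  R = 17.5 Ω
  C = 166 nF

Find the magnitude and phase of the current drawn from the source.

Step 1 — Angular frequency: ω = 2π·f = 2π·65.7 = 412.8 rad/s.
Step 2 — Component impedances:
  R: Z = R = 17.5 Ω
  C: Z = 1/(jωC) = -j/(ω·C) = 0 - j1.459e+04 Ω
Step 3 — Series combination: Z_total = R + C = 17.5 - j1.459e+04 Ω = 1.459e+04∠-89.9° Ω.
Step 4 — Source phasor: V = 19.7∠119.6° V = -9.731 + j17.13 V.
Step 5 — Ohm's law: I = V / Z_total = (-9.731 + j17.13) / (17.5 - j1.459e+04) = -0.001175 - j0.0006654 A.
Step 6 — Convert to polar: |I| = 0.00135 A, ∠I = -150.5°.

I = 0.00135∠-150.5° A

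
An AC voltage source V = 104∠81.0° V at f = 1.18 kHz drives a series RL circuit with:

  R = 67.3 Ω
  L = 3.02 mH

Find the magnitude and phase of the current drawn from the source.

Step 1 — Angular frequency: ω = 2π·f = 2π·1180 = 7414 rad/s.
Step 2 — Component impedances:
  R: Z = R = 67.3 Ω
  L: Z = jωL = j·7414·0.00302 = 0 + j22.39 Ω
Step 3 — Series combination: Z_total = R + L = 67.3 + j22.39 Ω = 70.93∠18.4° Ω.
Step 4 — Source phasor: V = 104∠81.0° V = 16.27 + j102.7 V.
Step 5 — Ohm's law: I = V / Z_total = (16.27 + j102.7) / (67.3 + j22.39) = 0.6748 + j1.302 A.
Step 6 — Convert to polar: |I| = 1.466 A, ∠I = 62.6°.

I = 1.466∠62.6° A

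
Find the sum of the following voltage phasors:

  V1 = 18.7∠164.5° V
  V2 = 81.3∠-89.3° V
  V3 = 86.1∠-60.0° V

Step 1 — Convert each phasor to rectangular form:
  V1 = 18.7·(cos(164.5°) + j·sin(164.5°)) = -18.02 + j4.997 V
  V2 = 81.3·(cos(-89.3°) + j·sin(-89.3°)) = 0.9932 - j81.29 V
  V3 = 86.1·(cos(-60.0°) + j·sin(-60.0°)) = 43.05 - j74.56 V
Step 2 — Sum components: V_total = 26.02 - j150.9 V.
Step 3 — Convert to polar: |V_total| = 153.1 V, ∠V_total = -80.2°.

V_total = 153.1∠-80.2° V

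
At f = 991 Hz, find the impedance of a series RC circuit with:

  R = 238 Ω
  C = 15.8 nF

Step 1 — Angular frequency: ω = 2π·f = 2π·991 = 6227 rad/s.
Step 2 — Component impedances:
  R: Z = R = 238 Ω
  C: Z = 1/(jωC) = -j/(ω·C) = 0 - j1.016e+04 Ω
Step 3 — Series combination: Z_total = R + C = 238 - j1.016e+04 Ω = 1.017e+04∠-88.7° Ω.

Z = 238 - j1.016e+04 Ω = 1.017e+04∠-88.7° Ω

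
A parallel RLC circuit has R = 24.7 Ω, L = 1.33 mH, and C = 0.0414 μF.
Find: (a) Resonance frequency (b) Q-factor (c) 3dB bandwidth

Step 1 — Resonance: ω₀ = 1/√(LC) = 1/√(0.00133·4.14e-08) = 1.348e+05 rad/s.
Step 2 — f₀ = ω₀/(2π) = 2.145e+04 Hz.
Step 3 — Parallel Q: Q = R/(ω₀L) = 24.7/(1.348e+05·0.00133) = 0.1378.
Step 4 — Bandwidth: Δω = ω₀/Q = 9.779e+05 rad/s; BW = Δω/(2π) = 1.556e+05 Hz.

(a) f₀ = 2.145e+04 Hz  (b) Q = 0.1378  (c) BW = 1.556e+05 Hz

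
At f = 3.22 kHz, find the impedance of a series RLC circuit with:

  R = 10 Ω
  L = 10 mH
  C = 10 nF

Step 1 — Angular frequency: ω = 2π·f = 2π·3220 = 2.023e+04 rad/s.
Step 2 — Component impedances:
  R: Z = R = 10 Ω
  L: Z = jωL = j·2.023e+04·0.01 = 0 + j202.3 Ω
  C: Z = 1/(jωC) = -j/(ω·C) = 0 - j4943 Ω
Step 3 — Series combination: Z_total = R + L + C = 10 - j4740 Ω = 4740∠-89.9° Ω.

Z = 10 - j4740 Ω = 4740∠-89.9° Ω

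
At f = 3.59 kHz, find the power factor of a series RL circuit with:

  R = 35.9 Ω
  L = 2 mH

Step 1 — Angular frequency: ω = 2π·f = 2π·3590 = 2.256e+04 rad/s.
Step 2 — Component impedances:
  R: Z = R = 35.9 Ω
  L: Z = jωL = j·2.256e+04·0.002 = 0 + j45.11 Ω
Step 3 — Series combination: Z_total = R + L = 35.9 + j45.11 Ω = 57.65∠51.5° Ω.
Step 4 — Power factor: PF = cos(φ) = Re(Z)/|Z| = 35.9/57.65 = 0.6227.
Step 5 — Type: Im(Z) = 45.11 ⇒ lagging (phase φ = 51.5°).

PF = 0.6227 (lagging, φ = 51.5°)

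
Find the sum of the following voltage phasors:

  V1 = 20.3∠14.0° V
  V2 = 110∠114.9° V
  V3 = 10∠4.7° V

Step 1 — Convert each phasor to rectangular form:
  V1 = 20.3·(cos(14.0°) + j·sin(14.0°)) = 19.7 + j4.911 V
  V2 = 110·(cos(114.9°) + j·sin(114.9°)) = -46.31 + j99.77 V
  V3 = 10·(cos(4.7°) + j·sin(4.7°)) = 9.966 + j0.8194 V
Step 2 — Sum components: V_total = -16.65 + j105.5 V.
Step 3 — Convert to polar: |V_total| = 106.8 V, ∠V_total = 99.0°.

V_total = 106.8∠99.0° V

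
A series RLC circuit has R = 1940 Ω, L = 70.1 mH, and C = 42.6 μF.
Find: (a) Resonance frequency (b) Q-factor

Step 1 — Resonance condition Im(Z)=0 gives ω₀ = 1/√(LC).
Step 2 — ω₀ = 1/√(0.0701·4.26e-05) = 578.7 rad/s.
Step 3 — f₀ = ω₀/(2π) = 92.1 Hz.
Step 4 — Series Q: Q = ω₀L/R = 578.7·0.0701/1940 = 0.02091.

(a) f₀ = 92.1 Hz  (b) Q = 0.02091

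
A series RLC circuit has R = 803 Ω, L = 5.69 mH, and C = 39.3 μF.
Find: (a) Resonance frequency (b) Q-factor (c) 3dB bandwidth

Step 1 — Resonance condition Im(Z)=0 gives ω₀ = 1/√(LC).
Step 2 — ω₀ = 1/√(0.00569·3.93e-05) = 2115 rad/s.
Step 3 — f₀ = ω₀/(2π) = 336.6 Hz.
Step 4 — Series Q: Q = ω₀L/R = 2115·0.00569/803 = 0.01498.
Step 5 — 3dB bandwidth: Δω = ω₀/Q = 1.411e+05 rad/s; BW = Δω/(2π) = 2.246e+04 Hz.

(a) f₀ = 336.6 Hz  (b) Q = 0.01498  (c) BW = 2.246e+04 Hz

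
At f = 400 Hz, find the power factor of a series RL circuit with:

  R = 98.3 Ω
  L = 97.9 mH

Step 1 — Angular frequency: ω = 2π·f = 2π·400 = 2513 rad/s.
Step 2 — Component impedances:
  R: Z = R = 98.3 Ω
  L: Z = jωL = j·2513·0.0979 = 0 + j246 Ω
Step 3 — Series combination: Z_total = R + L = 98.3 + j246 Ω = 265∠68.2° Ω.
Step 4 — Power factor: PF = cos(φ) = Re(Z)/|Z| = 98.3/264.96 = 0.371.
Step 5 — Type: Im(Z) = 246 ⇒ lagging (phase φ = 68.2°).

PF = 0.371 (lagging, φ = 68.2°)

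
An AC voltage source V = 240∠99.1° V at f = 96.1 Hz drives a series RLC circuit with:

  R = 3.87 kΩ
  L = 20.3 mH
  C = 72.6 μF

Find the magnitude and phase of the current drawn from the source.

Step 1 — Angular frequency: ω = 2π·f = 2π·96.1 = 603.8 rad/s.
Step 2 — Component impedances:
  R: Z = R = 3870 Ω
  L: Z = jωL = j·603.8·0.0203 = 0 + j12.26 Ω
  C: Z = 1/(jωC) = -j/(ω·C) = 0 - j22.81 Ω
Step 3 — Series combination: Z_total = R + L + C = 3870 - j10.55 Ω = 3870∠-0.2° Ω.
Step 4 — Source phasor: V = 240∠99.1° V = -37.96 + j237 V.
Step 5 — Ohm's law: I = V / Z_total = (-37.96 + j237) / (3870 - j10.55) = -0.009975 + j0.06121 A.
Step 6 — Convert to polar: |I| = 0.06202 A, ∠I = 99.3°.

I = 0.06202∠99.3° A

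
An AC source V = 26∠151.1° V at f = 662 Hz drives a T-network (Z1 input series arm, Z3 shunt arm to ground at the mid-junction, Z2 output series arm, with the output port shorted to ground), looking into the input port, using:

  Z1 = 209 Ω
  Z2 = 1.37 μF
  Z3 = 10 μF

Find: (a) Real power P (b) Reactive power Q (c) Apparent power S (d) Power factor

Step 1 — Angular frequency: ω = 2π·f = 2π·662 = 4159 rad/s.
Step 2 — Component impedances:
  Z1: Z = R = 209 Ω
  Z2: Z = 1/(jωC) = -j/(ω·C) = 0 - j175.5 Ω
  Z3: Z = 1/(jωC) = -j/(ω·C) = 0 - j24.04 Ω
Step 3 — With the output port shorted to ground, the output series arm Z2 runs from the junction to ground; the shunt arm Z3 also runs from the junction to ground. They appear in parallel: Z3 || Z2 = 0 - j21.14 Ω.
Step 4 — Series with input arm Z1: Z_in = Z1 + (Z3 || Z2) = 209 - j21.14 Ω = 210.1∠-5.8° Ω.
Step 5 — Source phasor: V = 26∠151.1° V = -22.76 + j12.57 V.
Step 6 — Current: I = V / Z = -0.1138 + j0.04861 A = 0.1238∠156.9° A.
Step 7 — Complex power: S = V·I* = 3.202 - j0.3239 VA.
Step 8 — Real power: P = Re(S) = 3.202 W.
Step 9 — Reactive power: Q = Im(S) = -0.3239 VAR.
Step 10 — Apparent power: |S| = 3.218 VA.
Step 11 — Power factor: PF = P/|S| = 0.9949 (leading).

(a) P = 3.202 W  (b) Q = -0.3239 VAR  (c) S = 3.218 VA  (d) PF = 0.9949 (leading)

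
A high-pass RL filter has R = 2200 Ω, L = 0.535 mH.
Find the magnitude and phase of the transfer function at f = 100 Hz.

Step 1 — Angular frequency: ω = 2π·100 = 628.3 rad/s.
Step 2 — Transfer function: H(jω) = jωL/(R + jωL).
Step 3 — Numerator jωL = j·0.3362; denominator R + jωL = 2200 + j0.3362.
Step 4 — H = 2.335e-08 + j0.0001528.
Step 5 — Magnitude: |H| = 0.0001528 (-76.3 dB); phase: φ = 90.0°.

|H| = 0.0001528 (-76.3 dB), φ = 90.0°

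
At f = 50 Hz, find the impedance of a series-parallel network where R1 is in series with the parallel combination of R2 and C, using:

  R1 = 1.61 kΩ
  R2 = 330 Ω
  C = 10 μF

Step 1 — Angular frequency: ω = 2π·f = 2π·50 = 314.2 rad/s.
Step 2 — Component impedances:
  R1: Z = R = 1610 Ω
  R2: Z = R = 330 Ω
  C: Z = 1/(jωC) = -j/(ω·C) = 0 - j318.3 Ω
Step 3 — Parallel branch: R2 || C = 1/(1/R2 + 1/C) = 159.1 - j164.9 Ω.
Step 4 — Series with R1: Z_total = R1 + (R2 || C) = 1769 - j164.9 Ω = 1777∠-5.3° Ω.

Z = 1769 - j164.9 Ω = 1777∠-5.3° Ω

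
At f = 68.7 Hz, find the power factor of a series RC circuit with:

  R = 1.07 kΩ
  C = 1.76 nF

Step 1 — Angular frequency: ω = 2π·f = 2π·68.7 = 431.7 rad/s.
Step 2 — Component impedances:
  R: Z = R = 1070 Ω
  C: Z = 1/(jωC) = -j/(ω·C) = 0 - j1.316e+06 Ω
Step 3 — Series combination: Z_total = R + C = 1070 - j1.316e+06 Ω = 1.316e+06∠-90.0° Ω.
Step 4 — Power factor: PF = cos(φ) = Re(Z)/|Z| = 1070/1.3163e+06 = 0.0008129.
Step 5 — Type: Im(Z) = -1.316e+06 ⇒ leading (phase φ = -90.0°).

PF = 0.0008129 (leading, φ = -90.0°)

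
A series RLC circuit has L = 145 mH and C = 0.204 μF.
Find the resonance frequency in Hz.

Step 1 — Resonance condition Im(Z)=0 gives ω₀ = 1/√(LC).
Step 2 — ω₀ = 1/√(0.145·2.04e-07) = 5814 rad/s.
Step 3 — f₀ = ω₀/(2π) = 925.4 Hz.

f₀ = 925.4 Hz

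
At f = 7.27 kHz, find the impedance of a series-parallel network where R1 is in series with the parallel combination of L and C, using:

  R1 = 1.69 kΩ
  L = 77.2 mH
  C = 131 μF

Step 1 — Angular frequency: ω = 2π·f = 2π·7270 = 4.568e+04 rad/s.
Step 2 — Component impedances:
  R1: Z = R = 1690 Ω
  L: Z = jωL = j·4.568e+04·0.0772 = 0 + j3526 Ω
  C: Z = 1/(jωC) = -j/(ω·C) = 0 - j0.1671 Ω
Step 3 — Parallel branch: L || C = 1/(1/L + 1/C) = 0 - j0.1671 Ω.
Step 4 — Series with R1: Z_total = R1 + (L || C) = 1690 - j0.1671 Ω = 1690∠-0.0° Ω.

Z = 1690 - j0.1671 Ω = 1690∠-0.0° Ω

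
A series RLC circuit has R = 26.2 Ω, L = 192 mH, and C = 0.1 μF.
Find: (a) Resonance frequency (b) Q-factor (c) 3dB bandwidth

Step 1 — Resonance: ω₀ = 1/√(LC) = 1/√(0.192·1e-07) = 7217 rad/s.
Step 2 — f₀ = ω₀/(2π) = 1149 Hz.
Step 3 — Series Q: Q = ω₀L/R = 7217·0.192/26.2 = 52.89.
Step 4 — Bandwidth: Δω = ω₀/Q = 136.5 rad/s; BW = Δω/(2π) = 21.72 Hz.

(a) f₀ = 1149 Hz  (b) Q = 52.89  (c) BW = 21.72 Hz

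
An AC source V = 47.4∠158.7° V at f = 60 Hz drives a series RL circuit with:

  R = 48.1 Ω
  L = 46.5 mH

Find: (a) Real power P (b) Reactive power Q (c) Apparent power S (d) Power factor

Step 1 — Angular frequency: ω = 2π·f = 2π·60 = 377 rad/s.
Step 2 — Component impedances:
  R: Z = R = 48.1 Ω
  L: Z = jωL = j·377·0.0465 = 0 + j17.53 Ω
Step 3 — Series combination: Z_total = R + L = 48.1 + j17.53 Ω = 51.19∠20.0° Ω.
Step 4 — Source phasor: V = 47.4∠158.7° V = -44.16 + j17.22 V.
Step 5 — Current: I = V / Z = -0.6953 + j0.6114 A = 0.9259∠138.7° A.
Step 6 — Complex power: S = V·I* = 41.23 + j15.03 VA.
Step 7 — Real power: P = Re(S) = 41.23 W.
Step 8 — Reactive power: Q = Im(S) = 15.03 VAR.
Step 9 — Apparent power: |S| = 43.89 VA.
Step 10 — Power factor: PF = P/|S| = 0.9395 (lagging).

(a) P = 41.23 W  (b) Q = 15.03 VAR  (c) S = 43.89 VA  (d) PF = 0.9395 (lagging)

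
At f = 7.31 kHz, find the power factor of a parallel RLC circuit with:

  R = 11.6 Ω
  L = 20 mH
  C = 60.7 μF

Step 1 — Angular frequency: ω = 2π·f = 2π·7310 = 4.593e+04 rad/s.
Step 2 — Component impedances:
  R: Z = R = 11.6 Ω
  L: Z = jωL = j·4.593e+04·0.02 = 0 + j918.6 Ω
  C: Z = 1/(jωC) = -j/(ω·C) = 0 - j0.3587 Ω
Step 3 — Parallel combination: 1/Z_total = 1/R + 1/L + 1/C; Z_total = 0.01109 - j0.3585 Ω = 0.3587∠-88.2° Ω.
Step 4 — Power factor: PF = cos(φ) = Re(Z)/|Z| = 0.01109/0.3587 = 0.03092.
Step 5 — Type: Im(Z) = -0.3585 ⇒ leading (phase φ = -88.2°).

PF = 0.03092 (leading, φ = -88.2°)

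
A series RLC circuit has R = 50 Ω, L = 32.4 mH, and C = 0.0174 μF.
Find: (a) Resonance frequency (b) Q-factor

Step 1 — Resonance condition Im(Z)=0 gives ω₀ = 1/√(LC).
Step 2 — ω₀ = 1/√(0.0324·1.74e-08) = 4.212e+04 rad/s.
Step 3 — f₀ = ω₀/(2π) = 6703 Hz.
Step 4 — Series Q: Q = ω₀L/R = 4.212e+04·0.0324/50 = 27.29.

(a) f₀ = 6703 Hz  (b) Q = 27.29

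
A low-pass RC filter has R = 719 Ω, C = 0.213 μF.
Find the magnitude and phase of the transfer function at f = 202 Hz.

Step 1 — Angular frequency: ω = 2π·202 = 1269 rad/s.
Step 2 — Transfer function: H(jω) = 1/(1 + jωRC).
Step 3 — Denominator: 1 + jωRC = 1 + j·1269·719·2.13e-07 = 1 + j0.1944.
Step 4 — H = 0.9636 - j0.1873.
Step 5 — Magnitude: |H| = 0.9816 (-0.2 dB); phase: φ = -11.0°.

|H| = 0.9816 (-0.2 dB), φ = -11.0°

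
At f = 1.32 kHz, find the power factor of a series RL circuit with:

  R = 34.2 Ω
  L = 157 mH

Step 1 — Angular frequency: ω = 2π·f = 2π·1320 = 8294 rad/s.
Step 2 — Component impedances:
  R: Z = R = 34.2 Ω
  L: Z = jωL = j·8294·0.157 = 0 + j1302 Ω
Step 3 — Series combination: Z_total = R + L = 34.2 + j1302 Ω = 1303∠88.5° Ω.
Step 4 — Power factor: PF = cos(φ) = Re(Z)/|Z| = 34.2/1302.6 = 0.02626.
Step 5 — Type: Im(Z) = 1302 ⇒ lagging (phase φ = 88.5°).

PF = 0.02626 (lagging, φ = 88.5°)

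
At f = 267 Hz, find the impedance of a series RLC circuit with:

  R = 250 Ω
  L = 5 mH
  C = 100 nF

Step 1 — Angular frequency: ω = 2π·f = 2π·267 = 1678 rad/s.
Step 2 — Component impedances:
  R: Z = R = 250 Ω
  L: Z = jωL = j·1678·0.005 = 0 + j8.388 Ω
  C: Z = 1/(jωC) = -j/(ω·C) = 0 - j5961 Ω
Step 3 — Series combination: Z_total = R + L + C = 250 - j5952 Ω = 5958∠-87.6° Ω.

Z = 250 - j5952 Ω = 5958∠-87.6° Ω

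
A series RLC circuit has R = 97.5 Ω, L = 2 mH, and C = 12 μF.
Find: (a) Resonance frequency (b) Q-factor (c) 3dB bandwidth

Step 1 — Resonance: ω₀ = 1/√(LC) = 1/√(0.002·1.2e-05) = 6455 rad/s.
Step 2 — f₀ = ω₀/(2π) = 1027 Hz.
Step 3 — Series Q: Q = ω₀L/R = 6455·0.002/97.5 = 0.1324.
Step 4 — Bandwidth: Δω = ω₀/Q = 4.875e+04 rad/s; BW = Δω/(2π) = 7759 Hz.

(a) f₀ = 1027 Hz  (b) Q = 0.1324  (c) BW = 7759 Hz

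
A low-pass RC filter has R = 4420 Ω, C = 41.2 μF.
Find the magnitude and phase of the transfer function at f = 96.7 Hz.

Step 1 — Angular frequency: ω = 2π·96.7 = 607.6 rad/s.
Step 2 — Transfer function: H(jω) = 1/(1 + jωRC).
Step 3 — Denominator: 1 + jωRC = 1 + j·607.6·4420·4.12e-05 = 1 + j110.6.
Step 4 — H = 8.168e-05 - j0.009037.
Step 5 — Magnitude: |H| = 0.009038 (-40.9 dB); phase: φ = -89.5°.

|H| = 0.009038 (-40.9 dB), φ = -89.5°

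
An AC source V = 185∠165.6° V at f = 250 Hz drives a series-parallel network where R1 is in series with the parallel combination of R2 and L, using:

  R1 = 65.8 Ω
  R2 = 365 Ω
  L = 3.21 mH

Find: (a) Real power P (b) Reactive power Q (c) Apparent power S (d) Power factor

Step 1 — Angular frequency: ω = 2π·f = 2π·250 = 1571 rad/s.
Step 2 — Component impedances:
  R1: Z = R = 65.8 Ω
  R2: Z = R = 365 Ω
  L: Z = jωL = j·1571·0.00321 = 0 + j5.042 Ω
Step 3 — Parallel branch: R2 || L = 1/(1/R2 + 1/L) = 0.06964 + j5.041 Ω.
Step 4 — Series with R1: Z_total = R1 + (R2 || L) = 65.87 + j5.041 Ω = 66.06∠4.4° Ω.
Step 5 — Source phasor: V = 185∠165.6° V = -179.2 + j46.01 V.
Step 6 — Current: I = V / Z = -2.651 + j0.9014 A = 2.8∠161.2° A.
Step 7 — Complex power: S = V·I* = 516.6 + j39.53 VA.
Step 8 — Real power: P = Re(S) = 516.6 W.
Step 9 — Reactive power: Q = Im(S) = 39.53 VAR.
Step 10 — Apparent power: |S| = 518.1 VA.
Step 11 — Power factor: PF = P/|S| = 0.9971 (lagging).

(a) P = 516.6 W  (b) Q = 39.53 VAR  (c) S = 518.1 VA  (d) PF = 0.9971 (lagging)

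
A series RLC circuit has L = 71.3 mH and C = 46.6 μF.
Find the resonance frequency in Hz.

Step 1 — Resonance condition Im(Z)=0 gives ω₀ = 1/√(LC).
Step 2 — ω₀ = 1/√(0.0713·4.66e-05) = 548.6 rad/s.
Step 3 — f₀ = ω₀/(2π) = 87.31 Hz.

f₀ = 87.31 Hz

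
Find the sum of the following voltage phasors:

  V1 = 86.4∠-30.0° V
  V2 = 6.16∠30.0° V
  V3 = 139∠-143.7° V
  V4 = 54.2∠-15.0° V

Step 1 — Convert each phasor to rectangular form:
  V1 = 86.4·(cos(-30.0°) + j·sin(-30.0°)) = 74.82 - j43.2 V
  V2 = 6.16·(cos(30.0°) + j·sin(30.0°)) = 5.335 + j3.08 V
  V3 = 139·(cos(-143.7°) + j·sin(-143.7°)) = -112 - j82.29 V
  V4 = 54.2·(cos(-15.0°) + j·sin(-15.0°)) = 52.35 - j14.03 V
Step 2 — Sum components: V_total = 20.49 - j136.4 V.
Step 3 — Convert to polar: |V_total| = 138 V, ∠V_total = -81.5°.

V_total = 138∠-81.5° V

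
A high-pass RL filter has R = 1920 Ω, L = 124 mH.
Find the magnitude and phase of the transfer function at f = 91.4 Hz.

Step 1 — Angular frequency: ω = 2π·91.4 = 574.3 rad/s.
Step 2 — Transfer function: H(jω) = jωL/(R + jωL).
Step 3 — Numerator jωL = j·71.21; denominator R + jωL = 1920 + j71.21.
Step 4 — H = 0.001374 + j0.03704.
Step 5 — Magnitude: |H| = 0.03706 (-28.6 dB); phase: φ = 87.9°.

|H| = 0.03706 (-28.6 dB), φ = 87.9°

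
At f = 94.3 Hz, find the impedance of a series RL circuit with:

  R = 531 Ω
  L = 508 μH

Step 1 — Angular frequency: ω = 2π·f = 2π·94.3 = 592.5 rad/s.
Step 2 — Component impedances:
  R: Z = R = 531 Ω
  L: Z = jωL = j·592.5·0.000508 = 0 + j0.301 Ω
Step 3 — Series combination: Z_total = R + L = 531 + j0.301 Ω = 531∠0.0° Ω.

Z = 531 + j0.301 Ω = 531∠0.0° Ω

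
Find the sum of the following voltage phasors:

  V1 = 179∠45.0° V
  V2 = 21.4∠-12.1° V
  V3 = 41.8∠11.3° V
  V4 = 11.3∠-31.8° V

Step 1 — Convert each phasor to rectangular form:
  V1 = 179·(cos(45.0°) + j·sin(45.0°)) = 126.6 + j126.6 V
  V2 = 21.4·(cos(-12.1°) + j·sin(-12.1°)) = 20.92 - j4.486 V
  V3 = 41.8·(cos(11.3°) + j·sin(11.3°)) = 40.99 + j8.191 V
  V4 = 11.3·(cos(-31.8°) + j·sin(-31.8°)) = 9.604 - j5.955 V
Step 2 — Sum components: V_total = 198.1 + j124.3 V.
Step 3 — Convert to polar: |V_total| = 233.9 V, ∠V_total = 32.1°.

V_total = 233.9∠32.1° V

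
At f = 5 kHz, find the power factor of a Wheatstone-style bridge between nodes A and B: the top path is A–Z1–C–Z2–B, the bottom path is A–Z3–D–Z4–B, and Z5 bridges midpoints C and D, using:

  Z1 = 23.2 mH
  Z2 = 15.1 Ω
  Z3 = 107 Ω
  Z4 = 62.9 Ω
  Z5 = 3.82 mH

Step 1 — Angular frequency: ω = 2π·f = 2π·5000 = 3.142e+04 rad/s.
Step 2 — Component impedances:
  Z1: Z = jωL = j·3.142e+04·0.0232 = 0 + j728.8 Ω
  Z2: Z = R = 15.1 Ω
  Z3: Z = R = 107 Ω
  Z4: Z = R = 62.9 Ω
  Z5: Z = jωL = j·3.142e+04·0.00382 = 0 + j120 Ω
Step 3 — Bridge requires nodal analysis (the Z5 bridge couples midpoints C and D, so the two paths cannot be reduced to a simple series/parallel combination). Setting node B to ground and injecting 1 A at node A, the 3-node admittance system at A, C, D solves to V_A = Z_AB = 138.1 + j48.47 Ω = 146.4∠19.3° Ω.
Step 4 — Power factor: PF = cos(φ) = Re(Z)/|Z| = 138.11/146.37 = 0.9436.
Step 5 — Type: Im(Z) = 48.47 ⇒ lagging (phase φ = 19.3°).

PF = 0.9436 (lagging, φ = 19.3°)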